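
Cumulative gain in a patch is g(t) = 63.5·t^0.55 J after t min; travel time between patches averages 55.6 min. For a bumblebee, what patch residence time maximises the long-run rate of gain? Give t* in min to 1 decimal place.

Optimal t* satisfies g'(t*) = g(t*)/(T + t*).
g'(t) = 0.55·63.5·t^-0.45. Setting 0.55·63.5·t^-0.45 = 63.5·t^0.55/(55.6+t) gives 0.55(55.6+t) = t, so 0.45·t = 0.55×55.6.
t* = 0.55×55.6/0.45 = 67.96 min.

68.0 min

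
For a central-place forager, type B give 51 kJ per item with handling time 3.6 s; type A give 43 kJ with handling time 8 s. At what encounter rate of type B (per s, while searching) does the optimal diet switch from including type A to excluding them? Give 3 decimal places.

The zero-one rule: include type A iff E₂/h₂ > λE₁/(1+λh₁). Equality gives the switch point.
λE₁h₂ = E₂ + λE₂h₁ ⇒ λ = E₂/(E₁h₂ − E₂h₁) = 43/(408 − 154.8) = 0.1698 per s.

0.170 per s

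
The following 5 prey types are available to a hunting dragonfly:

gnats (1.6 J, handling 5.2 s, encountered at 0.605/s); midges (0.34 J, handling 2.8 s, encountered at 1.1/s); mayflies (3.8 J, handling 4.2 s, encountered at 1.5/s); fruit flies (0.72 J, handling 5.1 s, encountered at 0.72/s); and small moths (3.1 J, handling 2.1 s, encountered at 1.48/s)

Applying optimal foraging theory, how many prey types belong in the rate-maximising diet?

Rank by E/h (J/s): small moths 1.48, mayflies 0.905, gnats 0.308, fruit flies 0.141, midges 0.121. Include each in turn until the next type's E/h falls below the running intake rate.
Rate on top 1: 1.117. mayflies: 0.905 < 1.117 → exclude; stop.
Optimal diet: small moths — 1 of 5 types.

1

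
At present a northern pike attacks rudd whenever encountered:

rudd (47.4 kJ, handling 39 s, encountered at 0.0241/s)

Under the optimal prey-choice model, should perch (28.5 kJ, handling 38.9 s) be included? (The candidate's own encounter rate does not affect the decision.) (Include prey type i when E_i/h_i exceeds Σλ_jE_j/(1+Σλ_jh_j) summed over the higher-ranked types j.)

Current rate: (0.0241×47.4)/(1 + 0.0241×39) = 0.5889 kJ/s.
Profitability of perch: 28.5/38.9 = 0.7326 kJ/s.
Since 0.7326 > R, including perch increases the long-run rate.

Yes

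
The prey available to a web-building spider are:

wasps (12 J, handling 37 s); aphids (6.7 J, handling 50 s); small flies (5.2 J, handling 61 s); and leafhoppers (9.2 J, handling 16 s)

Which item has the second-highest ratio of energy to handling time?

wasps

Profitability E/h (J/s): wasps = 12/37 = 0.324, aphids = 6.7/50 = 0.134, small flies = 5.2/61 = 0.0852, leafhoppers = 9.2/16 = 0.575.
Ranked: leafhoppers > wasps > aphids > small flies.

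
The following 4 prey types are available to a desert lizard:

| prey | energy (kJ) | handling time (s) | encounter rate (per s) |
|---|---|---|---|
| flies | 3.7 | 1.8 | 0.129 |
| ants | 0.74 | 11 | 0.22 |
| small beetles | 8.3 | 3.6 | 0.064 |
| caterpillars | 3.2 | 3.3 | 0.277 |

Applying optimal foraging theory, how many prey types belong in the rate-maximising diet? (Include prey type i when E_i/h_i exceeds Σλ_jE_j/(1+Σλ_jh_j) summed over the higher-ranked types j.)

3

E/h in descending order: small beetles 2.31, flies 2.06, caterpillars 0.97, ants 0.0673 kJ/s. The optimal diet is the largest prefix of this list for which every included type satisfies E_i/h_i > R on the types above it.
Rate on top 1: 0.4317. flies: 2.06 > 0.4317 → include.
Rate on top 2: 0.6895. caterpillars: 0.97 > 0.6895 → include.
Rate on top 3: 0.7973. ants: 0.0673 < 0.7973 → exclude; stop.
Optimal diet: small beetles, flies, caterpillars — 3 of 4 types.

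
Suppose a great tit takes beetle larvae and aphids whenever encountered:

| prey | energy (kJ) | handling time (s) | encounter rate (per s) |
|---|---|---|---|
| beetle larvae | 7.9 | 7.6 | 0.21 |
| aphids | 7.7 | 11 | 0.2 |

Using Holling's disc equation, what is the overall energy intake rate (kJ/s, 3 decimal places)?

0.667 kJ/s

Energy encountered per unit search time: 0.21×7.9 + 0.2×7.7 = 3.199 kJ/s.
Handling time per unit search time: 0.21×7.6 + 0.2×11 = 3.796.
Rate = 3.199/(1 + 3.796) = 0.667 kJ/s.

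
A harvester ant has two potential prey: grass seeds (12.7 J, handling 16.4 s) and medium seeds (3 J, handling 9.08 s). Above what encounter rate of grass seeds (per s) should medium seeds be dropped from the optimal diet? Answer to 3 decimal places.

At the threshold, the rate on grass seeds alone equals the profitability of medium seeds: λ·12.7/(1 + λ·16.4) = 3/9.08 = 0.3304.
Rearranging, λ(12.7 − 0.3304×16.4) = 0.3304, so λ = 0.3304/7.281 = 0.04537 per s.

0.045 per s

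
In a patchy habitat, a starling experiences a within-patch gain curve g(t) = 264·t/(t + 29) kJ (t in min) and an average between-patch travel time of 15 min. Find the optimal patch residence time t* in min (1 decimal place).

20.9 min

Optimal t* satisfies g'(t*) = g(t*)/(T + t*).
g'(t) = 264·29/(t + 29)². Setting 264·29/(t+29)² = 264t/[(t+29)(15+t)] gives 29(15+t) = t(t+29), so t² = 29×15 = 435.
t* = √435 = 20.86 min.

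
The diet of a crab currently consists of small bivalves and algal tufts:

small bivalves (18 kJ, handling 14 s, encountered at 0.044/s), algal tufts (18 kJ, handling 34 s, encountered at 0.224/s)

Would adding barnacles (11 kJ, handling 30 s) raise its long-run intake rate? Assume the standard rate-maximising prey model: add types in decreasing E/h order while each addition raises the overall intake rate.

No

Intake rate on the current diet: R = (0.044×18 + 0.224×18) / (1 + 0.044×14 + 0.224×34) = 4.824/9.232 = 0.5225 kJ/s.
barnacles: E/h = 11/30 = 0.3667 kJ/s.
0.3667 < 0.5225, so adding barnacles would lower the average — exclude it.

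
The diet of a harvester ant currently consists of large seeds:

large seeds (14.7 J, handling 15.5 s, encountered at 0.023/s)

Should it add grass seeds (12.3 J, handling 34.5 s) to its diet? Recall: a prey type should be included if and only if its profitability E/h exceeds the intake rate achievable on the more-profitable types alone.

Intake rate on the current diet: R = (0.023×14.7) / (1 + 0.023×15.5) = 0.3381/1.357 = 0.2492 J/s.
grass seeds: E/h = 12.3/34.5 = 0.3565 J/s.
Since 0.3565 > R, including grass seeds increases the long-run rate.

Yes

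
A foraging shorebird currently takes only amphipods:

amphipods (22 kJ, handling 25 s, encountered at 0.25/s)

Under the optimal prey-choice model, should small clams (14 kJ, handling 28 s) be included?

On amphipods alone, R = ΣλE/(1+Σλh) = 5.5/7.25 = 0.7586 kJ/s.
Profitability of small clams: 14/28 = 0.5 kJ/s.
0.5 < 0.7586, so adding small clams would lower the average — exclude it.

No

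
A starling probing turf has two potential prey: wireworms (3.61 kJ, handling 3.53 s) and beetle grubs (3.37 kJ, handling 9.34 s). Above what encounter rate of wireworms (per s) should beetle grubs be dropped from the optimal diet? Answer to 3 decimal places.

0.154 per s

Drop beetle grubs once their profitability E₂/h₂ falls below the rate achievable on wireworms alone: E₂/h₂ = λE₁/(1 + λh₁).
Solve for λ: λE₁h₂ = E₂(1 + λh₁) → λ(E₁h₂ − E₂h₁) = E₂ → λ = E₂/(E₁h₂ − E₂h₁).
λ = 3.37/(3.61×9.34 − 3.37×3.53) = 3.37/21.82 = 0.1544 per s.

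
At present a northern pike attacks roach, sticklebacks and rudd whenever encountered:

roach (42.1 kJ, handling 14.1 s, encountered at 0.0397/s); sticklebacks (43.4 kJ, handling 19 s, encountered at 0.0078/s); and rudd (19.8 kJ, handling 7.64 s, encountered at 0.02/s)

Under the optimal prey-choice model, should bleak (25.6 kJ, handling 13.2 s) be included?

Current rate: (0.0397×42.1 + 0.0078×43.4 + 0.02×19.8)/(1 + 0.0397×14.1 + 0.0078×19 + 0.02×7.64) = 1.293 kJ/s.
Profitability of bleak: 25.6/13.2 = 1.939 kJ/s.
Since 1.939 > R, including bleak increases the long-run rate.

Yes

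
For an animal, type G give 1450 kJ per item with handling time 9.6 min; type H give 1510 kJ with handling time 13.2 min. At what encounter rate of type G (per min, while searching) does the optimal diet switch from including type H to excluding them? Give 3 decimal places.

The zero-one rule: include type H iff E₂/h₂ > λE₁/(1+λh₁). Equality gives the switch point.
λE₁h₂ = E₂ + λE₂h₁ ⇒ λ = E₂/(E₁h₂ − E₂h₁) = 1510/(1.914e+04 − 1.45e+04) = 0.3252 per min.

0.325 per min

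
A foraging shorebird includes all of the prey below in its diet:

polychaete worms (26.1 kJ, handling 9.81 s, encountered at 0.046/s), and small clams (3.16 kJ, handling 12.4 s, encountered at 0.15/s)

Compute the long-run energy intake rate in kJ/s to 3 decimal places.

0.506 kJ/s

R = Σλ_iE_i / (1 + Σλ_ih_i)
Numerator: 0.046×26.1 + 0.15×3.16 = 1.675
Denominator: 1 + 0.046×9.81 + 0.15×12.4 = 3.311
R = 1.675/3.311 = 0.5057 kJ/s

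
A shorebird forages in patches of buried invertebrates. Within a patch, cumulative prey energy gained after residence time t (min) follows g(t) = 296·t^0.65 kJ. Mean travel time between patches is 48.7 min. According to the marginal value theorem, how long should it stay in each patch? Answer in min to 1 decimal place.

Optimal t* satisfies g'(t*) = g(t*)/(T + t*).
g'(t) = 0.65·296·t^-0.35. Setting 0.65·296·t^-0.35 = 296·t^0.65/(48.7+t) gives 0.65(48.7+t) = t, so 0.35·t = 0.65×48.7.
t* = 0.65×48.7/0.35 = 90.44 min.

90.4 min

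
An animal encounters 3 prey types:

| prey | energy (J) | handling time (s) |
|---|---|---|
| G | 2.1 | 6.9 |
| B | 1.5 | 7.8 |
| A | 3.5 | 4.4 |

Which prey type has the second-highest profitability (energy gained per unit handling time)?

In descending order of E/h:
A: 3.5/4.4 = 0.795 J/s
G: 2.1/6.9 = 0.304 J/s
B: 1.5/7.8 = 0.192 J/s

G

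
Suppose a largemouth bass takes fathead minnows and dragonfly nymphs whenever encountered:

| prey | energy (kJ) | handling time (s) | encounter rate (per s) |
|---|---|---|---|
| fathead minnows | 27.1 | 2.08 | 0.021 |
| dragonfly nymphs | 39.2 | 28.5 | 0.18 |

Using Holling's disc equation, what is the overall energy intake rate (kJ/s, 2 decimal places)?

1.24 kJ/s

R = (0.021×27.1 + 0.18×39.2) / (1 + 0.021×2.08 + 0.18×28.5) = 7.625/6.174 = 1.235 kJ/s.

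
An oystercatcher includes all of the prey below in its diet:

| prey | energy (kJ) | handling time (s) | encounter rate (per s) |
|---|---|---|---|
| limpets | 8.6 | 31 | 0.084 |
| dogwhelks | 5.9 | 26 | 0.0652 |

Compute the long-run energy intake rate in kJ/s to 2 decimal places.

R = (0.084×8.6 + 0.0652×5.9) / (1 + 0.084×31 + 0.0652×26) = 1.107/5.299 = 0.2089 kJ/s.

0.21 kJ/s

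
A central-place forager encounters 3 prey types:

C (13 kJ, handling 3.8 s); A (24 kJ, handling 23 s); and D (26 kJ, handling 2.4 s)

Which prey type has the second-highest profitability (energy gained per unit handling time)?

C

Profitability E/h (kJ/s): C = 13/3.8 = 3.42, A = 24/23 = 1.04, D = 26/2.4 = 10.8.
Ranked: D > C > A.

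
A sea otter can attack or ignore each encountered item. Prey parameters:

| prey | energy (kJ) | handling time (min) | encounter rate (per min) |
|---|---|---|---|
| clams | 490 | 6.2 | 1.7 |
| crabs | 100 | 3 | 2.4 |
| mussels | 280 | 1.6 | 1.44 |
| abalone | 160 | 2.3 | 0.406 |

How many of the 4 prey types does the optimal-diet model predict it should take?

1

E/h in descending order: mussels 175, clams 79, abalone 69.6, crabs 33.3 kJ/min. The optimal diet is the largest prefix of this list for which every included type satisfies E_i/h_i > R on the types above it.
Rate on top 1: 122. clams: 79 < 122 → exclude; stop.
Optimal diet: mussels — 1 of 4 types.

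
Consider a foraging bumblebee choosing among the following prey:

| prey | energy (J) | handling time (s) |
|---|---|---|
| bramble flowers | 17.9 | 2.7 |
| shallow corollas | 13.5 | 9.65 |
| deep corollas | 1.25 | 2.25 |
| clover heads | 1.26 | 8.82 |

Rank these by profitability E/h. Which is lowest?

In descending order of E/h:
bramble flowers: 17.9/2.7 = 6.63 J/s
shallow corollas: 13.5/9.65 = 1.4 J/s
deep corollas: 1.25/2.25 = 0.556 J/s
clover heads: 1.26/8.82 = 0.143 J/s

clover heads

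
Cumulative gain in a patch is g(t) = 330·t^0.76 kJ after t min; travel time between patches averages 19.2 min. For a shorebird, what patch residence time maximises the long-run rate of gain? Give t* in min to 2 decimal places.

60.80 min

Optimal t* satisfies g'(t*) = g(t*)/(T + t*).
g'(t) = 0.76·330·t^-0.24. Setting 0.76·330·t^-0.24 = 330·t^0.76/(19.2+t) gives 0.76(19.2+t) = t, so 0.24·t = 0.76×19.2.
t* = 0.76×19.2/0.24 = 60.8 min.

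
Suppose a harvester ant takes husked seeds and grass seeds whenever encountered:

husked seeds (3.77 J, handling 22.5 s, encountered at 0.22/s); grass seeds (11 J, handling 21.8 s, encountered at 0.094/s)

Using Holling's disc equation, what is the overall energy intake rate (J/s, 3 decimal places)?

R = (0.22×3.77 + 0.094×11) / (1 + 0.22×22.5 + 0.094×21.8) = 1.863/7.999 = 0.2329 J/s.

0.233 J/s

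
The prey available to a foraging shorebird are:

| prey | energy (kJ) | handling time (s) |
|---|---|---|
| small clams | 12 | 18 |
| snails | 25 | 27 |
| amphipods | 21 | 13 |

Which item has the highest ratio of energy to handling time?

amphipods

In descending order of E/h:
amphipods: 21/13 = 1.62 kJ/s
snails: 25/27 = 0.926 kJ/s
small clams: 12/18 = 0.667 kJ/s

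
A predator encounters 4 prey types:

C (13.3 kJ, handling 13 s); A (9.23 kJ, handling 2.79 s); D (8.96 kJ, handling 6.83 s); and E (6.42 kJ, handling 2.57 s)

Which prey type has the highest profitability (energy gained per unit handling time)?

A

Profitability E/h (kJ/s): C = 13.3/13 = 1.02, A = 9.23/2.79 = 3.31, D = 8.96/6.83 = 1.31, E = 6.42/2.57 = 2.5.
Ranked: A > E > D > C.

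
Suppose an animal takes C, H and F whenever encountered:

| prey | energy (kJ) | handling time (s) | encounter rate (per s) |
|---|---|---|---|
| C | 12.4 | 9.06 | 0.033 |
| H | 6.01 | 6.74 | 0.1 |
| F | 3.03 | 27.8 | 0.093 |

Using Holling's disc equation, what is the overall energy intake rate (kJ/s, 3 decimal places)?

R = Σλ_iE_i / (1 + Σλ_ih_i)
Numerator: 0.033×12.4 + 0.1×6.01 + 0.093×3.03 = 1.292
Denominator: 1 + 0.033×9.06 + 0.1×6.74 + 0.093×27.8 = 4.558
R = 1.292/4.558 = 0.2834 kJ/s

0.283 kJ/s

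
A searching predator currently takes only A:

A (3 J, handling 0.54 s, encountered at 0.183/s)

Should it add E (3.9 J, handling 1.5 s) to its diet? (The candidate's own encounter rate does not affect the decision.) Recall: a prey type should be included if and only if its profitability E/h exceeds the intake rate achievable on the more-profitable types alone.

Current rate: (0.183×3)/(1 + 0.183×0.54) = 0.4996 J/s.
Profitability of E: 3.9/1.5 = 2.6 J/s.
Since 2.6 > R, including E increases the long-run rate.

Yes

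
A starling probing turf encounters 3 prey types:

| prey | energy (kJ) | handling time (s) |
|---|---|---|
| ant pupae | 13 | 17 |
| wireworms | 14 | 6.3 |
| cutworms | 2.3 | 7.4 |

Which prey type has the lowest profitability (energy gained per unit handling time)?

In descending order of E/h:
wireworms: 14/6.3 = 2.22 kJ/s
ant pupae: 13/17 = 0.765 kJ/s
cutworms: 2.3/7.4 = 0.311 kJ/s

cutworms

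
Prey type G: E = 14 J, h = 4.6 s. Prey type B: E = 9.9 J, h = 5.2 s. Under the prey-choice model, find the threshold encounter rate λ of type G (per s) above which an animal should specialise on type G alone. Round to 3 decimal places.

0.363 per s

At the threshold, the rate on type G alone equals the profitability of type B: λ·14/(1 + λ·4.6) = 9.9/5.2 = 1.904.
Rearranging, λ(14 − 1.904×4.6) = 1.904, so λ = 1.904/5.242 = 0.3632 per s.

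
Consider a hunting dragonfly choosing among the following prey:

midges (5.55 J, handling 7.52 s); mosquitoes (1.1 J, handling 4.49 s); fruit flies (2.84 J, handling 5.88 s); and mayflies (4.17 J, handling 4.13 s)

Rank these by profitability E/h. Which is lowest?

In descending order of E/h:
mayflies: 4.17/4.13 = 1.01 J/s
midges: 5.55/7.52 = 0.738 J/s
fruit flies: 2.84/5.88 = 0.483 J/s
mosquitoes: 1.1/4.49 = 0.245 J/s

mosquitoes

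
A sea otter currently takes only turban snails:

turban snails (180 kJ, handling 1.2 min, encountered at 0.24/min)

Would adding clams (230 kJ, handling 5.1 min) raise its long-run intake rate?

Yes

Intake rate on the current diet: R = (0.24×180) / (1 + 0.24×1.2) = 43.2/1.288 = 33.54 kJ/min.
clams: E/h = 230/5.1 = 45.1 kJ/min.
45.1 > 33.54, so adding clams raises the average — include it.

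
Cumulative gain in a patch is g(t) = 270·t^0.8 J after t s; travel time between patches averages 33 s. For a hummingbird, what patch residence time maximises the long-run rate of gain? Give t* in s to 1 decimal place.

132.0 s

Optimal t* satisfies g'(t*) = g(t*)/(T + t*).
g'(t) = 0.8·270·t^-0.2. Setting 0.8·270·t^-0.2 = 270·t^0.8/(33+t) gives 0.8(33+t) = t, so 0.20·t = 0.8×33.
t* = 0.8×33/0.20 = 132 s.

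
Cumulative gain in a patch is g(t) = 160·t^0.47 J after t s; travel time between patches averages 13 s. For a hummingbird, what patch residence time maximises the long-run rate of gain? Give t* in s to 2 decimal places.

Optimal t* satisfies g'(t*) = g(t*)/(T + t*).
g'(t) = 0.47·160·t^-0.53. Setting 0.47·160·t^-0.53 = 160·t^0.47/(13+t) gives 0.47(13+t) = t, so 0.53·t = 0.47×13.
t* = 0.47×13/0.53 = 11.53 s.

11.53 s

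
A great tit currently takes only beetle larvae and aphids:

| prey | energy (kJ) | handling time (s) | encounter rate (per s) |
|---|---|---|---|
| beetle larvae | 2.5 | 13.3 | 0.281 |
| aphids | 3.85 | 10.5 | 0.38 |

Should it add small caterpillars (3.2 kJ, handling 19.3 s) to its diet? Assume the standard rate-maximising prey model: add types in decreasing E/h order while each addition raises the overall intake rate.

No

Intake rate on the current diet: R = (0.281×2.5 + 0.38×3.85) / (1 + 0.281×13.3 + 0.38×10.5) = 2.166/8.727 = 0.2481 kJ/s.
Profitability of small caterpillars: 3.2/19.3 = 0.1658 kJ/s.
0.1658 < 0.2481, so adding small caterpillars would lower the average — exclude it.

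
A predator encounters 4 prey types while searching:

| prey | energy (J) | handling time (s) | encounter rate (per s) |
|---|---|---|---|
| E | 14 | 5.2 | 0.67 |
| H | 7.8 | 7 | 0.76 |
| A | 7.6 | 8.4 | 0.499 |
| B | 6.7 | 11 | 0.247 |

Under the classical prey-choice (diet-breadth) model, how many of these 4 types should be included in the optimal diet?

1

Profitabilities (E/h, J/s): E 2.69, H 1.11, A 0.905, B 0.609. Add prey in this order while the next type's profitability exceeds the intake rate on those already taken.
Rate on top 1: 2.092. H: 1.11 < 2.092 → exclude; stop.
Optimal diet: E — 1 of 4 types.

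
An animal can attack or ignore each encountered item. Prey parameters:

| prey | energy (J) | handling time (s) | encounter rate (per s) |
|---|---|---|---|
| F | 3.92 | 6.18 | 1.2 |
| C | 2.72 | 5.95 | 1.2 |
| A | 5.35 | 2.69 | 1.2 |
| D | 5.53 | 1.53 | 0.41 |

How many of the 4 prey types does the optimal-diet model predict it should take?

Profitabilities (E/h, J/s): D 3.61, A 1.99, F 0.634, C 0.457. Add prey in this order while the next type's profitability exceeds the intake rate on those already taken.
Rate on top 1: 1.393. A: 1.99 > 1.393 → include.
Rate on top 2: 1.789. F: 0.634 < 1.789 → exclude; stop.
Optimal diet: D, A — 2 of 4 types.

2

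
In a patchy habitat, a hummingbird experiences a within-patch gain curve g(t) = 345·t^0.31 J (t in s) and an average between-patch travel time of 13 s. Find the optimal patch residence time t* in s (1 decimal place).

5.8 s

Maximise g(t)/(T+t): set derivative to zero → g'(t)(T+t) = g(t).
g'(t) = 0.31·345·t^-0.69. Setting 0.31·345·t^-0.69 = 345·t^0.31/(13+t) gives 0.31(13+t) = t, so 0.69·t = 0.31×13.
t* = 0.31×13/0.69 = 5.841 s.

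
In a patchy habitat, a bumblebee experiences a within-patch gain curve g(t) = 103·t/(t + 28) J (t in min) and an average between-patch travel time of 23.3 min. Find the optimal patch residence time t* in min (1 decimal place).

25.5 min

Optimal t* satisfies g'(t*) = g(t*)/(T + t*).
g'(t) = 103·28/(t + 28)². Setting 103·28/(t+28)² = 103t/[(t+28)(23.3+t)] gives 28(23.3+t) = t(t+28), so t² = 28×23.3 = 652.4.
t* = √652.4 = 25.54 min.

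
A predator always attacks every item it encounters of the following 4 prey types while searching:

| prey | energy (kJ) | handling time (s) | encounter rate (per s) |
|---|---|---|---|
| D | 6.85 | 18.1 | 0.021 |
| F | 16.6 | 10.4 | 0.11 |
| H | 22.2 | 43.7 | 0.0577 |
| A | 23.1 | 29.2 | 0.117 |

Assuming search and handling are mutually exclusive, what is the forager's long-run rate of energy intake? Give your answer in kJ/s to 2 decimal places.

0.70 kJ/s

R = (0.021×6.85 + 0.11×16.6 + 0.0577×22.2 + 0.117×23.1) / (1 + 0.021×18.1 + 0.11×10.4 + 0.0577×43.7 + 0.117×29.2) = 5.953/8.462 = 0.7036 kJ/s.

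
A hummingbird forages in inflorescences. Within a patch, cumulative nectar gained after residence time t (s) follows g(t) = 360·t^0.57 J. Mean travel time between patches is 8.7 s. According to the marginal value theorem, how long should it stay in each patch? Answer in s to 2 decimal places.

Maximise g(t)/(T+t): set derivative to zero → g'(t)(T+t) = g(t).
g'(t) = 0.57·360·t^-0.43. Setting 0.57·360·t^-0.43 = 360·t^0.57/(8.7+t) gives 0.57(8.7+t) = t, so 0.43·t = 0.57×8.7.
t* = 0.57×8.7/0.43 = 11.53 s.

11.53 s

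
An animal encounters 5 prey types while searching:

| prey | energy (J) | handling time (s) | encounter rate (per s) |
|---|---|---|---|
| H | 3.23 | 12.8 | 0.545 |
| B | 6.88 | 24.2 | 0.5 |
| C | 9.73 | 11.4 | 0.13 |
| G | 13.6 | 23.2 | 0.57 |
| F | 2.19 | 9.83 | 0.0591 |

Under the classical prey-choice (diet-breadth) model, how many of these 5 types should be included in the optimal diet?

Profitabilities (E/h, J/s): C 0.854, G 0.586, B 0.284, H 0.252, F 0.223. Add prey in this order while the next type's profitability exceeds the intake rate on those already taken.
Rate on top 1: 0.5096. G: 0.586 > 0.5096 → include.
Rate on top 2: 0.5741. B: 0.284 < 0.5741 → exclude; stop.
Optimal diet: C, G — 2 of 5 types.

2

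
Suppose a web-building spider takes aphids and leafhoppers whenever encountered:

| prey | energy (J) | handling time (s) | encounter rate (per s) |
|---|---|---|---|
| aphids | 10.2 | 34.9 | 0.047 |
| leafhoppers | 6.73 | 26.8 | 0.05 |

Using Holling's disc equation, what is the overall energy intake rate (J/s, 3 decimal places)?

R = (0.047×10.2 + 0.05×6.73) / (1 + 0.047×34.9 + 0.05×26.8) = 0.8159/3.98 = 0.205 J/s.

0.205 J/s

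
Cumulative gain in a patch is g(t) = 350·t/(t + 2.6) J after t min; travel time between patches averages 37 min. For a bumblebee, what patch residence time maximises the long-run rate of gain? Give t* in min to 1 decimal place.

9.8 min

By the marginal value theorem, leave when the instantaneous gain rate g'(t) equals the habitat-wide average g(t)/(T + t).
g'(t) = 350·2.6/(t + 2.6)². Setting 350·2.6/(t+2.6)² = 350t/[(t+2.6)(37+t)] gives 2.6(37+t) = t(t+2.6), so t² = 2.6×37 = 96.2.
t* = √96.2 = 9.808 min.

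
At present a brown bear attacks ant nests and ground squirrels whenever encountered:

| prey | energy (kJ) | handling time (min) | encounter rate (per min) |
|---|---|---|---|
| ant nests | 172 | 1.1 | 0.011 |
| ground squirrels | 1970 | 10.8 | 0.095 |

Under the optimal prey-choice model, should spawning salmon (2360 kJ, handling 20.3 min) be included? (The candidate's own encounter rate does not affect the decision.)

Yes

Current rate: (0.011×172 + 0.095×1970)/(1 + 0.011×1.1 + 0.095×10.8) = 92.75 kJ/min.
Profitability of spawning salmon: 2360/20.3 = 116.3 kJ/min.
Since 116.3 > R, including spawning salmon increases the long-run rate.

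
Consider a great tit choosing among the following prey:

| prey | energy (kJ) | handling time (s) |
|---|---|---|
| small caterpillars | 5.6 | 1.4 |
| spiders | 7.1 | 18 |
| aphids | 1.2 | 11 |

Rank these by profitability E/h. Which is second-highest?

In descending order of E/h:
small caterpillars: 5.6/1.4 = 4 kJ/s
spiders: 7.1/18 = 0.394 kJ/s
aphids: 1.2/11 = 0.109 kJ/s

spiders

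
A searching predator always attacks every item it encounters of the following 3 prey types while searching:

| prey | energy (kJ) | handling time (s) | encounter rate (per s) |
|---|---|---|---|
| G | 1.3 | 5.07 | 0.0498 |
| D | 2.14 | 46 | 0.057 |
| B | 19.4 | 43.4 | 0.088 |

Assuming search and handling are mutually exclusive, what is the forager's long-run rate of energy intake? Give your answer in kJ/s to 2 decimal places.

0.25 kJ/s

R = (0.0498×1.3 + 0.057×2.14 + 0.088×19.4) / (1 + 0.0498×5.07 + 0.057×46 + 0.088×43.4) = 1.894/7.694 = 0.2462 kJ/s.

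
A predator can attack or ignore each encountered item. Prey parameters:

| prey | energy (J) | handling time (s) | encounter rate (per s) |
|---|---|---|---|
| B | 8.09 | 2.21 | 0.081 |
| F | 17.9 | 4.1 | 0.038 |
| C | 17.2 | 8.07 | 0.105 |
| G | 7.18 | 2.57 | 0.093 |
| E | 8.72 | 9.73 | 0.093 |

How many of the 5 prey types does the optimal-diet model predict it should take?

4

Rank by E/h (J/s): F 4.37, B 3.66, G 2.79, C 2.13, E 0.896. Include each in turn until the next type's E/h falls below the running intake rate.
Rate on top 1: 0.5885. B: 3.66 > 0.5885 → include.
Rate on top 2: 1.001. G: 2.79 > 1.001 → include.
Rate on top 3: 1.273. C: 2.13 > 1.273 → include.
Rate on top 4: 1.573. E: 0.896 < 1.573 → exclude; stop.
Optimal diet: F, B, G, C — 4 of 5 types.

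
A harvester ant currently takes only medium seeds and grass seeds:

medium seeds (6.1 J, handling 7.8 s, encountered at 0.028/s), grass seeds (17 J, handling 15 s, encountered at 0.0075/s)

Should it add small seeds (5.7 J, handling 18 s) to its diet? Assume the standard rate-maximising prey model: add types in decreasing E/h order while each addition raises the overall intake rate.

Yes

Current rate: (0.028×6.1 + 0.0075×17)/(1 + 0.028×7.8 + 0.0075×15) = 0.2241 J/s.
small seeds: E/h = 5.7/18 = 0.3167 J/s.
0.3167 > 0.2241, so adding small seeds raises the average — include it.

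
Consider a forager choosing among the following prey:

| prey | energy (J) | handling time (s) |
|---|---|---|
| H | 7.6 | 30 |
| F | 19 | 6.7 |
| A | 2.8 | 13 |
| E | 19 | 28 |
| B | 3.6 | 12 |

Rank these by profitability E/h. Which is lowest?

A

In descending order of E/h:
F: 19/6.7 = 2.84 J/s
E: 19/28 = 0.679 J/s
B: 3.6/12 = 0.3 J/s
H: 7.6/30 = 0.253 J/s
A: 2.8/13 = 0.215 J/s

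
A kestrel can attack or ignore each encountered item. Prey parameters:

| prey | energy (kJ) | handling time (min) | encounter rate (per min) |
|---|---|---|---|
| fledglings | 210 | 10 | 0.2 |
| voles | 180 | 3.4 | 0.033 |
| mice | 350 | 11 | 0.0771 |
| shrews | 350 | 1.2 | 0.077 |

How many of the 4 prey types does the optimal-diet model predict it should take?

3

Profitabilities (E/h, kJ/min): shrews 292, voles 52.9, mice 31.8, fledglings 21. Add prey in this order while the next type's profitability exceeds the intake rate on those already taken.
Rate on top 1: 24.67. voles: 52.9 > 24.67 → include.
Rate on top 2: 27.3. mice: 31.8 > 27.3 → include.
Rate on top 3: 29.17. fledglings: 21 < 29.17 → exclude; stop.
Optimal diet: shrews, voles, mice — 3 of 4 types.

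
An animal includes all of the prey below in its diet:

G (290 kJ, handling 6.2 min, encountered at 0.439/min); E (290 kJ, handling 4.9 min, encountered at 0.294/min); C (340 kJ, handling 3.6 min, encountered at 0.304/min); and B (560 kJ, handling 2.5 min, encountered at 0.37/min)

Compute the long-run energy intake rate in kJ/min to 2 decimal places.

R = Σλ_iE_i / (1 + Σλ_ih_i)
Numerator: 0.439×290 + 0.294×290 + 0.304×340 + 0.37×560 = 523.1
Denominator: 1 + 0.439×6.2 + 0.294×4.9 + 0.304×3.6 + 0.37×2.5 = 7.182
R = 523.1/7.182 = 72.84 kJ/min

72.84 kJ/min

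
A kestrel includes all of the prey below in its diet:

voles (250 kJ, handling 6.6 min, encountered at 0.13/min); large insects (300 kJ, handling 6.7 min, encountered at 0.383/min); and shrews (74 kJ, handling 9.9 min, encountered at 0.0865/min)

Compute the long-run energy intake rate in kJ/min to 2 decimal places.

R = (0.13×250 + 0.383×300 + 0.0865×74) / (1 + 0.13×6.6 + 0.383×6.7 + 0.0865×9.9) = 153.8/5.28 = 29.13 kJ/min.

29.13 kJ/min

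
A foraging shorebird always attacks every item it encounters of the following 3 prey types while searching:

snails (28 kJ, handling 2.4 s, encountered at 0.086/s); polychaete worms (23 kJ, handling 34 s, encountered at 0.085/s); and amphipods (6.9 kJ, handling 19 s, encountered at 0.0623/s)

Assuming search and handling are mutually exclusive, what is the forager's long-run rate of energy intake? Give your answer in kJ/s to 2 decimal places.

0.91 kJ/s

R = Σλ_iE_i / (1 + Σλ_ih_i)
Numerator: 0.086×28 + 0.085×23 + 0.0623×6.9 = 4.793
Denominator: 1 + 0.086×2.4 + 0.085×34 + 0.0623×19 = 5.28
R = 4.793/5.28 = 0.9077 kJ/s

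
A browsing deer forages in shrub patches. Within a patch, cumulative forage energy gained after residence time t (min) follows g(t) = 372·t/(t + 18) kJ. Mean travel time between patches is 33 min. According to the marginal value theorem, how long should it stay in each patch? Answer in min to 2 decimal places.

24.37 min

By the marginal value theorem, leave when the instantaneous gain rate g'(t) equals the habitat-wide average g(t)/(T + t).
g'(t) = 372·18/(t + 18)². Setting 372·18/(t+18)² = 372t/[(t+18)(33+t)] gives 18(33+t) = t(t+18), so t² = 18×33 = 594.
t* = √594 = 24.37 min.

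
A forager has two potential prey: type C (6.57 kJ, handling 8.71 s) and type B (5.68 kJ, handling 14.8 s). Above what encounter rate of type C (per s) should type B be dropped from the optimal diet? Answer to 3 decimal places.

The zero-one rule: include type B iff E₂/h₂ > λE₁/(1+λh₁). Equality gives the switch point.
λE₁h₂ = E₂ + λE₂h₁ ⇒ λ = E₂/(E₁h₂ − E₂h₁) = 5.68/(97.24 − 49.47) = 0.1189 per s.

0.119 per s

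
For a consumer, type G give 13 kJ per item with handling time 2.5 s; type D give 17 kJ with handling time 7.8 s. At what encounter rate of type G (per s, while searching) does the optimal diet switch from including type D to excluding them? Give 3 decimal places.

0.289 per s

Drop type D once their profitability E₂/h₂ falls below the rate achievable on type G alone: E₂/h₂ = λE₁/(1 + λh₁).
Solve for λ: λE₁h₂ = E₂(1 + λh₁) → λ(E₁h₂ − E₂h₁) = E₂ → λ = E₂/(E₁h₂ − E₂h₁).
λ = 17/(13×7.8 − 17×2.5) = 17/58.9 = 0.2886 per s.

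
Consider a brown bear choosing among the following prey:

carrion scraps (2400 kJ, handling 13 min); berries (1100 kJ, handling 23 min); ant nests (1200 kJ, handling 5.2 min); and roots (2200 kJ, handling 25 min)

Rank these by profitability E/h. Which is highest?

In descending order of E/h:
ant nests: 1200/5.2 = 231 kJ/min
carrion scraps: 2400/13 = 185 kJ/min
roots: 2200/25 = 88 kJ/min
berries: 1100/23 = 47.8 kJ/min

ant nests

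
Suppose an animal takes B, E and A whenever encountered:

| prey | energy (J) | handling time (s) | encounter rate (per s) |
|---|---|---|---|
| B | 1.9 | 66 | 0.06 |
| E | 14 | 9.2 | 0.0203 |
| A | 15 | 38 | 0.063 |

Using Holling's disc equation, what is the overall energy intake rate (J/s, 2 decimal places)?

R = Σλ_iE_i / (1 + Σλ_ih_i)
Numerator: 0.06×1.9 + 0.0203×14 + 0.063×15 = 1.343
Denominator: 1 + 0.06×66 + 0.0203×9.2 + 0.063×38 = 7.541
R = 1.343/7.541 = 0.1781 J/s

0.18 J/s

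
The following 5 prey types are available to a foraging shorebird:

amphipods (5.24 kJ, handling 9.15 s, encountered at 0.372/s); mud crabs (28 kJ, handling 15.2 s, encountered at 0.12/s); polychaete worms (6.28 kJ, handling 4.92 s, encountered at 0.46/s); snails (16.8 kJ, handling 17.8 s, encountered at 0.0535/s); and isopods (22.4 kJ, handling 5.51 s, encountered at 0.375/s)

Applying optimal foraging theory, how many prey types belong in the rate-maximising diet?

1

E/h in descending order: isopods 4.07, mud crabs 1.84, polychaete worms 1.28, snails 0.944, amphipods 0.573 kJ/s. The optimal diet is the largest prefix of this list for which every included type satisfies E_i/h_i > R on the types above it.
Rate on top 1: 2.74. mud crabs: 1.84 < 2.74 → exclude; stop.
Optimal diet: isopods — 1 of 5 types.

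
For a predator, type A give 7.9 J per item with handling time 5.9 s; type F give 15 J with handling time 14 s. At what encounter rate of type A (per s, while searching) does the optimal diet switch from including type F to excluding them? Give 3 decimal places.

0.679 per s

At the threshold, the rate on type A alone equals the profitability of type F: λ·7.9/(1 + λ·5.9) = 15/14 = 1.071.
Rearranging, λ(7.9 − 1.071×5.9) = 1.071, so λ = 1.071/1.579 = 0.6787 per s.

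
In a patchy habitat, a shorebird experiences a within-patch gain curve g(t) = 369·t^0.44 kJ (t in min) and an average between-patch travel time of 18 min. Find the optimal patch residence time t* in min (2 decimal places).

Maximise g(t)/(T+t): set derivative to zero → g'(t)(T+t) = g(t).
g'(t) = 0.44·369·t^-0.56. Setting 0.44·369·t^-0.56 = 369·t^0.44/(18+t) gives 0.44(18+t) = t, so 0.56·t = 0.44×18.
t* = 0.44×18/0.56 = 14.14 min.

14.14 min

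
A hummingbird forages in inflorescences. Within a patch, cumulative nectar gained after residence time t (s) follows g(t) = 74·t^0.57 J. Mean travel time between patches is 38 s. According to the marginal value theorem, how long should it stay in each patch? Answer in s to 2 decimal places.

Maximise g(t)/(T+t): set derivative to zero → g'(t)(T+t) = g(t).
g'(t) = 0.57·74·t^-0.43. Setting 0.57·74·t^-0.43 = 74·t^0.57/(38+t) gives 0.57(38+t) = t, so 0.43·t = 0.57×38.
t* = 0.57×38/0.43 = 50.37 s.

50.37 s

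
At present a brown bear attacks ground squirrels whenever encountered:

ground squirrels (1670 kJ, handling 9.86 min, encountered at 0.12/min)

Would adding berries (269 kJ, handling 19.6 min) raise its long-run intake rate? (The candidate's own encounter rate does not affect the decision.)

No

On ground squirrels alone, R = ΣλE/(1+Σλh) = 200.4/2.183 = 91.79 kJ/min.
berries: E/h = 269/19.6 = 13.72 kJ/min.
13.72 < 91.79, so adding berries would lower the average — exclude it.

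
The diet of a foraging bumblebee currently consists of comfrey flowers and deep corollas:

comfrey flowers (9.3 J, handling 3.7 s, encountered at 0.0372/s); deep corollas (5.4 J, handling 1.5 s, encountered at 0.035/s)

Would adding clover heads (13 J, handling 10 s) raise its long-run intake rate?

Current rate: (0.0372×9.3 + 0.035×5.4)/(1 + 0.0372×3.7 + 0.035×1.5) = 0.4495 J/s.
clover heads: E/h = 13/10 = 1.3 J/s.
Since 1.3 > R, including clover heads increases the long-run rate.

Yes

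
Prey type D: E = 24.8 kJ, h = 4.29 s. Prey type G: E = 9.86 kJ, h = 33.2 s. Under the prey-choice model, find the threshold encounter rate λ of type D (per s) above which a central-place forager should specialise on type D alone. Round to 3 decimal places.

At the threshold, the rate on type D alone equals the profitability of type G: λ·24.8/(1 + λ·4.29) = 9.86/33.2 = 0.297.
Rearranging, λ(24.8 − 0.297×4.29) = 0.297, so λ = 0.297/23.53 = 0.01262 per s.

0.013 per s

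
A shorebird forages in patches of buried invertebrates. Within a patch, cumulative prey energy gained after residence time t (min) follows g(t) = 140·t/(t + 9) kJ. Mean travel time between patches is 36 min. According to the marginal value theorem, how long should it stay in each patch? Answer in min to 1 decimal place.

By the marginal value theorem, leave when the instantaneous gain rate g'(t) equals the habitat-wide average g(t)/(T + t).
g'(t) = 140·9/(t + 9)². Setting 140·9/(t+9)² = 140t/[(t+9)(36+t)] gives 9(36+t) = t(t+9), so t² = 9×36 = 324.
t* = √324 = 18 min.

18.0 min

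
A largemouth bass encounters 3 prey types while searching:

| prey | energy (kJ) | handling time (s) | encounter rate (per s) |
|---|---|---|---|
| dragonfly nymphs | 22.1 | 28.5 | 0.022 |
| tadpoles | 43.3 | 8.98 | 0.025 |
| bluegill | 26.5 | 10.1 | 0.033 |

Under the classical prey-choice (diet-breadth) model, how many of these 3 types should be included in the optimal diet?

E/h in descending order: tadpoles 4.82, bluegill 2.62, dragonfly nymphs 0.775 kJ/s. The optimal diet is the largest prefix of this list for which every included type satisfies E_i/h_i > R on the types above it.
Rate on top 1: 0.884. bluegill: 2.62 > 0.884 → include.
Rate on top 2: 1.256. dragonfly nymphs: 0.775 < 1.256 → exclude; stop.
Optimal diet: tadpoles, bluegill — 2 of 3 types.

2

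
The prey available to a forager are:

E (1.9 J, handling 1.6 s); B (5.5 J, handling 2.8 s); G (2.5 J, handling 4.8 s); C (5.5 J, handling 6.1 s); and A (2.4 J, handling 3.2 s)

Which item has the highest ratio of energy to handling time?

B

In descending order of E/h:
B: 5.5/2.8 = 1.96 J/s
E: 1.9/1.6 = 1.19 J/s
C: 5.5/6.1 = 0.902 J/s
A: 2.4/3.2 = 0.75 J/s
G: 2.5/4.8 = 0.521 J/s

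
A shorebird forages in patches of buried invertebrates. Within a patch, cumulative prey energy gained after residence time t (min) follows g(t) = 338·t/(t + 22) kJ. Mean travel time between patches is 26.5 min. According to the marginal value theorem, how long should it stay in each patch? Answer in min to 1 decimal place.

24.1 min

Optimal t* satisfies g'(t*) = g(t*)/(T + t*).
g'(t) = 338·22/(t + 22)². Setting 338·22/(t+22)² = 338t/[(t+22)(26.5+t)] gives 22(26.5+t) = t(t+22), so t² = 22×26.5 = 583.
t* = √583 = 24.15 min.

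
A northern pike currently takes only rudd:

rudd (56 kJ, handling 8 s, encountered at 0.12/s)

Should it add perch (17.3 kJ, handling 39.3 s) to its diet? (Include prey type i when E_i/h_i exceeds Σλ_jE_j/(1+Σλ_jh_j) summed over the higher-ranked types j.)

No

On rudd alone, R = ΣλE/(1+Σλh) = 6.72/1.96 = 3.429 kJ/s.
perch: E/h = 17.3/39.3 = 0.4402 kJ/s.
Since 0.4402 < R, time spent handling perch is better spent searching.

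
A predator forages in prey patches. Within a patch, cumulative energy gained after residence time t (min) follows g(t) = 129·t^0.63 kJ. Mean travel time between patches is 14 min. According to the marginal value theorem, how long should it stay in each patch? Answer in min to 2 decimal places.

Optimal t* satisfies g'(t*) = g(t*)/(T + t*).
g'(t) = 0.63·129·t^-0.37. Setting 0.63·129·t^-0.37 = 129·t^0.63/(14+t) gives 0.63(14+t) = t, so 0.37·t = 0.63×14.
t* = 0.63×14/0.37 = 23.84 min.

23.84 min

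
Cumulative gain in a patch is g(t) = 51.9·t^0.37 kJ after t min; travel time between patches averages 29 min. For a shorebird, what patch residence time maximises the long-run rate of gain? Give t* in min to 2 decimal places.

By the marginal value theorem, leave when the instantaneous gain rate g'(t) equals the habitat-wide average g(t)/(T + t).
g'(t) = 0.37·51.9·t^-0.63. Setting 0.37·51.9·t^-0.63 = 51.9·t^0.37/(29+t) gives 0.37(29+t) = t, so 0.63·t = 0.37×29.
t* = 0.37×29/0.63 = 17.03 min.

17.03 min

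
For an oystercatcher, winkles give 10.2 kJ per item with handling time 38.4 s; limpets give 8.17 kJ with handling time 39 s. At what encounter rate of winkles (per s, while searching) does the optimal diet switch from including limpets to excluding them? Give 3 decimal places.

0.097 per s

The zero-one rule: include limpets iff E₂/h₂ > λE₁/(1+λh₁). Equality gives the switch point.
λE₁h₂ = E₂ + λE₂h₁ ⇒ λ = E₂/(E₁h₂ − E₂h₁) = 8.17/(397.8 − 313.7) = 0.09718 per s.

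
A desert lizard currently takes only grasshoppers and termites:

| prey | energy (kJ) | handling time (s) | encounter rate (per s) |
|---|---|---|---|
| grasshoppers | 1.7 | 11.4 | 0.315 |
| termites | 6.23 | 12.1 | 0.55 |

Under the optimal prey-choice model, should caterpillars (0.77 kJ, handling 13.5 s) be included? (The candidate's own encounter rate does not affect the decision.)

Current rate: (0.315×1.7 + 0.55×6.23)/(1 + 0.315×11.4 + 0.55×12.1) = 0.3523 kJ/s.
caterpillars: E/h = 0.77/13.5 = 0.05704 kJ/s.
Since 0.05704 < R, time spent handling caterpillars is better spent searching.

No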